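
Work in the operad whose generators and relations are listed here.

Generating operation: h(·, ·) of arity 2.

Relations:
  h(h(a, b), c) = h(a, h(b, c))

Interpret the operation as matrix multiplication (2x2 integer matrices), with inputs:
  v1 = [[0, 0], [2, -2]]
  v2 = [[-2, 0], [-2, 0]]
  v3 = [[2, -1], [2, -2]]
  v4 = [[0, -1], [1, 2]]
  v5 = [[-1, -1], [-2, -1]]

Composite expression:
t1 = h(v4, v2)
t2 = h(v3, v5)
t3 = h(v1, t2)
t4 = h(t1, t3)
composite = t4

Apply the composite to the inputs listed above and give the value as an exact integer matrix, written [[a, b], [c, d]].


[[0, 0], [0, 0]]

h(v4, v2) = [[2, 0], [-6, 0]]
h(v3, v5) = [[0, -1], [2, 0]]
h(v1, h(v3, v5)) = [[0, 0], [-4, -2]]
h(h(v4, v2), h(v1, h(v3, v5))) = [[0, 0], [0, 0]]


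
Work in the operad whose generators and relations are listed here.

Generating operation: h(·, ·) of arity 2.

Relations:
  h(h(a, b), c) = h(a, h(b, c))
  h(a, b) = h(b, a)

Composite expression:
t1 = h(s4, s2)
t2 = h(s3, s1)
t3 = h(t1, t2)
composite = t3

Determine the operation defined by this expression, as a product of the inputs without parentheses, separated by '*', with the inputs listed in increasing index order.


Reordering under h is free, so list the s-inputs canonically.
h(s4, s2) flattens to s4 * s2
h(s3, s1) flattens to s3 * s1
h(h(s4, s2), h(s3, s1)) flattens to s4 * s2 * s3 * s1
rearranged into index order: s1 * s2 * s3 * s4

s1 * s2 * s3 * s4


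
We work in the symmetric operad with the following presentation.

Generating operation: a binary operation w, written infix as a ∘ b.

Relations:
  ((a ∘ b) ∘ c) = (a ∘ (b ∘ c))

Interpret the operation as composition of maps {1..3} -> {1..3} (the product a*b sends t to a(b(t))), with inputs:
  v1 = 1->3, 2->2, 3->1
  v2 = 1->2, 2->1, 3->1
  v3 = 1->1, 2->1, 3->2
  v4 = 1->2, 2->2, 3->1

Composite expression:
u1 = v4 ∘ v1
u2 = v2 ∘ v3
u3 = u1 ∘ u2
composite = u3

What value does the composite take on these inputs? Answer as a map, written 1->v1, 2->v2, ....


1->2, 2->2, 3->1

(v4 ∘ v1) = 1->1, 2->2, 3->2
(v2 ∘ v3) = 1->2, 2->2, 3->1
((v4 ∘ v1) ∘ (v2 ∘ v3)) = 1->2, 2->2, 3->1


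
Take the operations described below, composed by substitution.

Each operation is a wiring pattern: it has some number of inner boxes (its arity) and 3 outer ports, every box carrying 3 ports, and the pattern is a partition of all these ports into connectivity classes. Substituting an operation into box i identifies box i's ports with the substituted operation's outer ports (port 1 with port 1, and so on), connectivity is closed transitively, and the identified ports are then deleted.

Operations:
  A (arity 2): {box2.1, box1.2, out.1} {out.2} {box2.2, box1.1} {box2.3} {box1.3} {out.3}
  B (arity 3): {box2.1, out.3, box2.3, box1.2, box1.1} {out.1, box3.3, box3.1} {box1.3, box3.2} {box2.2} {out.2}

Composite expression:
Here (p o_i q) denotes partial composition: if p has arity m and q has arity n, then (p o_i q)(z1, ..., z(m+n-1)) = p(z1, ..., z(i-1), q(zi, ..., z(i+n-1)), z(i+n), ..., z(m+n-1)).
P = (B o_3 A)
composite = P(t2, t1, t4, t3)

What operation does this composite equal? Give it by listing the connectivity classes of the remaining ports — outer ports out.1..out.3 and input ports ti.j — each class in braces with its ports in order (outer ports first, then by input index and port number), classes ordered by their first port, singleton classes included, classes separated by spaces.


Treat the ports identified at B as solder joints: merge, then drop.
after A, the pattern on (t4, t3) reads {out.1, t3.1, t4.2} {out.2} {out.3} {t3.2, t4.1} {t3.3} {t4.3} (out.j = its outer ports)
after B, the pattern on (t2, t1, t4, t3) reads {out.1, t3.1, t4.2} {out.2} {out.3, t1.1, t1.3, t2.1, t2.2} {t1.2} {t2.3} {t3.2, t4.1} {t3.3} {t4.3} (out.j = its outer ports)

{out.1, t3.1, t4.2} {out.2} {out.3, t1.1, t1.3, t2.1, t2.2} {t1.2} {t2.3} {t3.2, t4.1} {t3.3} {t4.3}


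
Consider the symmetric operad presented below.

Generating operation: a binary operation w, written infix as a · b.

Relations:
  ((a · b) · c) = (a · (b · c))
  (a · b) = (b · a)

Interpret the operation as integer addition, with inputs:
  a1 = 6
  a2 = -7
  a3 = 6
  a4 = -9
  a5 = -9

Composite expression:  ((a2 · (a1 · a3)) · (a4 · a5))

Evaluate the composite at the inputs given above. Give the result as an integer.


-13

(a1 · a3) = 12
(a2 · (a1 · a3)) = 5
(a4 · a5) = -18
((a2 · (a1 · a3)) · (a4 · a5)) = -13


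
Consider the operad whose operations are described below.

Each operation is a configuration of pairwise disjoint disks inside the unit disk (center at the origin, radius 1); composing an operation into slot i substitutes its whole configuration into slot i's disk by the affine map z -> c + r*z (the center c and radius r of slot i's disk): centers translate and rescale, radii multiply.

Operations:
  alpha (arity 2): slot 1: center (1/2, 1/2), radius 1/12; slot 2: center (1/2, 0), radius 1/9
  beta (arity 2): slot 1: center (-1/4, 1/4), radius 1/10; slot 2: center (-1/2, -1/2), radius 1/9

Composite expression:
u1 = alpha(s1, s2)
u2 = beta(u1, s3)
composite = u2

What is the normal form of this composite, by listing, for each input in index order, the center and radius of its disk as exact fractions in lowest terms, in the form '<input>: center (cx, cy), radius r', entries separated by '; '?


s1: center (-1/5, 3/10), radius 1/120; s2: center (-1/5, 1/4), radius 1/90; s3: center (-1/2, -1/2), radius 1/9

Below beta, radii multiply path by path; the s-disk centers shift.
for s1, the 2-step affine chain lands on center (-1/5, 3/10), radius 1/120
for s2, the 2-step affine chain lands on center (-1/5, 1/4), radius 1/90
for s3, the 1-step affine chain lands on center (-1/2, -1/2), radius 1/9


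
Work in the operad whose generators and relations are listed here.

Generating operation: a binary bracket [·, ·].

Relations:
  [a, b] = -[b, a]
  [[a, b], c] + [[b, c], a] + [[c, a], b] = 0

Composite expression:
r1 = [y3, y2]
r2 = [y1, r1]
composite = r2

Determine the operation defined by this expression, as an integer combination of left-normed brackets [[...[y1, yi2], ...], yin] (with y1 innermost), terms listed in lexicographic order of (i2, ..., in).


A multilinear Lie element is pinned by y1-initial words (y1 innermost).
Composite bracket: [y1, [y3, y2]]
The bracket unfolds into 4 signed words via [a, b] = ab - ba (2^2 = 4).
The y1-initial words carry the normal form:
  y1y2y3 (sign -1) contributes -[[y1, y2], y3]
  y1y3y2 (sign +1) contributes +[[y1, y3], y2]

-[[y1, y2], y3] + [[y1, y3], y2]


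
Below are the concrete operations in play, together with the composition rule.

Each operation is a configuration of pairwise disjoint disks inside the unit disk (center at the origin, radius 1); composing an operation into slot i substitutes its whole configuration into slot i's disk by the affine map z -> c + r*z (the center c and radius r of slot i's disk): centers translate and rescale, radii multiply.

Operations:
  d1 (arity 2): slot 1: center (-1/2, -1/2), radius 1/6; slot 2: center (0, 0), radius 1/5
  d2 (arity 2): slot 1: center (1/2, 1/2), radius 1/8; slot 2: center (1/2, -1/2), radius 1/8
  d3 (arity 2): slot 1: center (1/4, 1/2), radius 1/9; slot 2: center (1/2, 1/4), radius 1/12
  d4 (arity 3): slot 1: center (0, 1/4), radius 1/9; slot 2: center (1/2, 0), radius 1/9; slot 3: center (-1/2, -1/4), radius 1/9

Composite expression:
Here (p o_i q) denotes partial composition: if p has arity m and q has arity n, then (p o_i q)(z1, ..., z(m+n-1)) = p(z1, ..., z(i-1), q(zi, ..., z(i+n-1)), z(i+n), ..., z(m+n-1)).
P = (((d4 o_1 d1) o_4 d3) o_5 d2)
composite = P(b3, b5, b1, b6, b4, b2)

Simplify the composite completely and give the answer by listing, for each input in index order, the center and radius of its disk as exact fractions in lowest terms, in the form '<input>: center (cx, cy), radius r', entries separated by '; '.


Follow each b-input down from d4: c' goes to c + r*c', radius to r*r'.
b3: after 2 affine steps, its disk has center (-1/18, 7/36), radius 1/54
b5: after 2 affine steps, its disk has center (0, 1/4), radius 1/45
b1: after 1 affine step, its disk has center (1/2, 0), radius 1/9
b6: after 2 affine steps, its disk has center (-17/36, -7/36), radius 1/81
b4: after 3 affine steps, its disk has center (-95/216, -47/216), radius 1/864
b2: after 3 affine steps, its disk has center (-95/216, -49/216), radius 1/864

b1: center (1/2, 0), radius 1/9; b2: center (-95/216, -49/216), radius 1/864; b3: center (-1/18, 7/36), radius 1/54; b4: center (-95/216, -47/216), radius 1/864; b5: center (0, 1/4), radius 1/45; b6: center (-17/36, -7/36), radius 1/81


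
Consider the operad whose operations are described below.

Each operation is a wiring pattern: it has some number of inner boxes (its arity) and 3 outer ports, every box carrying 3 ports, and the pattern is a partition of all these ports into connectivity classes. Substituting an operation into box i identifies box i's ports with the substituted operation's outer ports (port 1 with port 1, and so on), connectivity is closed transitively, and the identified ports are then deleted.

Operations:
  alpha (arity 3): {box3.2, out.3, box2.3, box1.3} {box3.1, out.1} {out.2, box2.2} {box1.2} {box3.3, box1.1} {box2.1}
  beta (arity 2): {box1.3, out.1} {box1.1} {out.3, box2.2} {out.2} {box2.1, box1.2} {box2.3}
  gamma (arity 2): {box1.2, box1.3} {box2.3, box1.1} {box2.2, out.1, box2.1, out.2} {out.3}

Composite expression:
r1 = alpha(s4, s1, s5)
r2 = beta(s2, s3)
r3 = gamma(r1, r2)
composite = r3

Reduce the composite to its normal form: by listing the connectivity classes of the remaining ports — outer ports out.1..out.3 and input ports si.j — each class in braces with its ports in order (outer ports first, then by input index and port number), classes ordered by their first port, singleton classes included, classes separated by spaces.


{out.1, out.2, s2.3} {out.3} {s1.1} {s1.2, s1.3, s4.3, s5.2} {s2.1} {s2.2, s3.1} {s3.2, s5.1} {s3.3} {s4.1, s5.3} {s4.2}


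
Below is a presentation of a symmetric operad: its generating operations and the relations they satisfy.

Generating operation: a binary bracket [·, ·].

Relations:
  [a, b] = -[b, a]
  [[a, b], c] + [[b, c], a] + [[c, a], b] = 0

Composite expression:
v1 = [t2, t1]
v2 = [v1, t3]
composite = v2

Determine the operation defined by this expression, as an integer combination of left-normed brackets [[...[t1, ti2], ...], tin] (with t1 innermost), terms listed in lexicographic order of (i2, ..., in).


-[[t1, t2], t3]


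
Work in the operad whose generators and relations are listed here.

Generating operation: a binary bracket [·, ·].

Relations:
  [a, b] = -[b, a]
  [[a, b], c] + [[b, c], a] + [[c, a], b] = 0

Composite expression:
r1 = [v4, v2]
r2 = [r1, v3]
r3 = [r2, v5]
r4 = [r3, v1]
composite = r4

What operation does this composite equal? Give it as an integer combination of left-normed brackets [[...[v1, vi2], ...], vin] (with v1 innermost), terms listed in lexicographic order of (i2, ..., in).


[[[[v1, v2], v4], v3], v5] - [[[[v1, v3], v2], v4], v5] + [[[[v1, v3], v4], v2], v5] - [[[[v1, v4], v2], v3], v5] - [[[[v1, v5], v2], v4], v3] + [[[[v1, v5], v3], v2], v4] - [[[[v1, v5], v3], v4], v2] + [[[[v1, v5], v4], v2], v3]

Expand each bracket as ab - ba; the v1-initial words give the coefficients.
Composite bracket: [[[[v4, v2], v3], v5], v1]
Under [a, b] = ab - ba we get 16 signed associative words (2^4 = 16).
Only words starting with v1 matter:
  sign of v1v2v4v3v5 is +1, so it contributes +[[[[v1, v2], v4], v3], v5]
  sign of v1v3v2v4v5 is -1, so it contributes -[[[[v1, v3], v2], v4], v5]
  sign of v1v3v4v2v5 is +1, so it contributes +[[[[v1, v3], v4], v2], v5]
  sign of v1v4v2v3v5 is -1, so it contributes -[[[[v1, v4], v2], v3], v5]
  sign of v1v5v2v4v3 is -1, so it contributes -[[[[v1, v5], v2], v4], v3]
  sign of v1v5v3v2v4 is +1, so it contributes +[[[[v1, v5], v3], v2], v4]
  sign of v1v5v3v4v2 is -1, so it contributes -[[[[v1, v5], v3], v4], v2]
  sign of v1v5v4v2v3 is +1, so it contributes +[[[[v1, v5], v4], v2], v3]


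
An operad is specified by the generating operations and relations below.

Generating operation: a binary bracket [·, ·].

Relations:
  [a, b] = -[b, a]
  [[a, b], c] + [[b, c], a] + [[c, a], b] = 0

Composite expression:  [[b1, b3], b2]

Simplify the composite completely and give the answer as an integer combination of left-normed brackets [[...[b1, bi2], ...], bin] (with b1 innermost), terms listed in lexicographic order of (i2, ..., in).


[[b1, b3], b2]

Antisymmetry and Jacobi reduce to b1-anchored left-normed brackets.
Composite bracket: [[b1, b3], b2]
The bracket unfolds into 4 signed words via [a, b] = ab - ba (2^2 = 4).
Only words starting with b1 matter:
  b1b3b2 (sign +1) contributes +[[b1, b3], b2]


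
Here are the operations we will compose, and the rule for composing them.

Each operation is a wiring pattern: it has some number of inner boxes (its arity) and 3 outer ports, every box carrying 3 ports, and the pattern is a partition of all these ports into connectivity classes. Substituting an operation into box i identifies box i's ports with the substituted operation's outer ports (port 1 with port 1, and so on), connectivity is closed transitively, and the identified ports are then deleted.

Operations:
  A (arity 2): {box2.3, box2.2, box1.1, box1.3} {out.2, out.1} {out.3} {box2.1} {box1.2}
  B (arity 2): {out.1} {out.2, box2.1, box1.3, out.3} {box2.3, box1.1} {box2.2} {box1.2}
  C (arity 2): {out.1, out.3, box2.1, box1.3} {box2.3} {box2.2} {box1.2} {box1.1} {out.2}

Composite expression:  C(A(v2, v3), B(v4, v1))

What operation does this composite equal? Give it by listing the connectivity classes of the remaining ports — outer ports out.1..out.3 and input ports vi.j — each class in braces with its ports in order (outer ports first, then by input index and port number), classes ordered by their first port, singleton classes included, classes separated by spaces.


{out.1, out.3} {out.2} {v1.1, v4.3} {v1.2} {v1.3, v4.1} {v2.1, v2.3, v3.2, v3.3} {v2.2} {v3.1} {v4.2}

Treat the ports identified at C as solder joints: merge, then drop.
after A, the pattern on (v2, v3) reads {out.1, out.2} {out.3} {v2.1, v2.3, v3.2, v3.3} {v2.2} {v3.1} (out.j = its outer ports)
after B, the pattern on (v4, v1) reads {out.1} {out.2, out.3, v1.1, v4.3} {v1.2} {v1.3, v4.1} {v4.2} (out.j = its outer ports)
after C, the pattern on (v2, v3, v4, v1) reads {out.1, out.3} {out.2} {v1.1, v4.3} {v1.2} {v1.3, v4.1} {v2.1, v2.3, v3.2, v3.3} {v2.2} {v3.1} {v4.2} (out.j = its outer ports)


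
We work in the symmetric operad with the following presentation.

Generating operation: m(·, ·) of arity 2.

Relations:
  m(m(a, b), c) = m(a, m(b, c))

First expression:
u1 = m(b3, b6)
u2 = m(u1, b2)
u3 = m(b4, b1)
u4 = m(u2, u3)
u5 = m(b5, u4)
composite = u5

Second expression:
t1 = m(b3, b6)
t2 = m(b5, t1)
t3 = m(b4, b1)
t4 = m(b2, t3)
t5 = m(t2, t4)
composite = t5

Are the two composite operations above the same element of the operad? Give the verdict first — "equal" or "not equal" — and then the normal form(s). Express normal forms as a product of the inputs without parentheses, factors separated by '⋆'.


The first expression, normalized: b5 ⋆ b3 ⋆ b6 ⋆ b2 ⋆ b4 ⋆ b1
The second expression, normalized: b5 ⋆ b3 ⋆ b6 ⋆ b2 ⋆ b4 ⋆ b1
Both agree, so they are equal.

equal; the common form is b5 ⋆ b3 ⋆ b6 ⋆ b2 ⋆ b4 ⋆ b1


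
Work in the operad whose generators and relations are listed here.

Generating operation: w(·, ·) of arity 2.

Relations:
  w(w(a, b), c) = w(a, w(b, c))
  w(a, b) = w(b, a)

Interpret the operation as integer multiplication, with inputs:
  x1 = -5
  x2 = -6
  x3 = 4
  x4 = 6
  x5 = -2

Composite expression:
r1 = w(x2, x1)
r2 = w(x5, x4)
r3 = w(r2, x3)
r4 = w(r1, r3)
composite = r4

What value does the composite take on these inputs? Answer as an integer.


-1440

w(x2, x1) = 30
w(x5, x4) = -12
w(w(x5, x4), x3) = -48
w(w(x2, x1), w(w(x5, x4), x3)) = -1440


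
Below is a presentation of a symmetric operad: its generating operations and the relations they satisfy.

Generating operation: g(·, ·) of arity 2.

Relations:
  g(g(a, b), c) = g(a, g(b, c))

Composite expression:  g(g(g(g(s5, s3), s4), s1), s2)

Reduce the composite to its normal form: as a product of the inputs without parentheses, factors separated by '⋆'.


s5 ⋆ s3 ⋆ s4 ⋆ s1 ⋆ s2


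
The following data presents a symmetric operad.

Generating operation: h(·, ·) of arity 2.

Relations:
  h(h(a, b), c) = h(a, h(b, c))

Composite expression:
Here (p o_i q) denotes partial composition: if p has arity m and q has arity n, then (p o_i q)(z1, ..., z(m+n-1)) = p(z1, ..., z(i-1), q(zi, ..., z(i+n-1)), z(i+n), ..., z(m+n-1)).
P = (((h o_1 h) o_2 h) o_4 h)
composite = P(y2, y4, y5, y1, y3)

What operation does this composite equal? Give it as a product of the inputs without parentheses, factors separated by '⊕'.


y2 ⊕ y4 ⊕ y5 ⊕ y1 ⊕ y3

Key point: h is associative — brackets drop, the y-order remains.
h(y4, y5) flattens to y4 ⊕ y5
h(y2, h(y4, y5)) flattens to y2 ⊕ y4 ⊕ y5
h(y1, y3) flattens to y1 ⊕ y3
h(h(y2, h(y4, y5)), h(y1, y3)) flattens to y2 ⊕ y4 ⊕ y5 ⊕ y1 ⊕ y3


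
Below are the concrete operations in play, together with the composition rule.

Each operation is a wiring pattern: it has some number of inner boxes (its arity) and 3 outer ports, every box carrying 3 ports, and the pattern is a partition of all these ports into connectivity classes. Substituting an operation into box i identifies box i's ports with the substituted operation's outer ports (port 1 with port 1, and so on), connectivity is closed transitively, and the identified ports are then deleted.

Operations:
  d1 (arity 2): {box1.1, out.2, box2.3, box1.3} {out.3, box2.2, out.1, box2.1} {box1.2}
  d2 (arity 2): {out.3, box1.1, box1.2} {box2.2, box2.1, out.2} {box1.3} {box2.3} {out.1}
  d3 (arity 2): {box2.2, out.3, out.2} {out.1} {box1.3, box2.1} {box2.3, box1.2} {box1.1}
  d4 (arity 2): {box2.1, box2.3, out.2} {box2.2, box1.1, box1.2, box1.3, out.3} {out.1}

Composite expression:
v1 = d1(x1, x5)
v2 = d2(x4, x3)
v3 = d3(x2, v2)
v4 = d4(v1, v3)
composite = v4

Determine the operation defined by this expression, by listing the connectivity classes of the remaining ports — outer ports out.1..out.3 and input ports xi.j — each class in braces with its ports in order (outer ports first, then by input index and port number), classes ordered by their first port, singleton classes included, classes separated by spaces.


{out.1} {out.2, out.3, x1.1, x1.3, x3.1, x3.2, x5.1, x5.2, x5.3} {x1.2} {x2.1} {x2.2, x4.1, x4.2} {x2.3} {x3.3} {x4.3}

Substituting into d4 glues patterns; closure does the rest.
through d1, on inputs (x1, x5): {out.1, out.3, x5.1, x5.2} {out.2, x1.1, x1.3, x5.3} {x1.2} (out.j = stage outer ports)
through d2, on inputs (x4, x3): {out.1} {out.2, x3.1, x3.2} {out.3, x4.1, x4.2} {x3.3} {x4.3} (out.j = stage outer ports)
through d3, on inputs (x2, x4, x3): {out.1} {out.2, out.3, x3.1, x3.2} {x2.1} {x2.2, x4.1, x4.2} {x2.3} {x3.3} {x4.3} (out.j = stage outer ports)
through d4, on inputs (x1, x5, x2, x4, x3): {out.1} {out.2, out.3, x1.1, x1.3, x3.1, x3.2, x5.1, x5.2, x5.3} {x1.2} {x2.1} {x2.2, x4.1, x4.2} {x2.3} {x3.3} {x4.3} (out.j = stage outer ports)


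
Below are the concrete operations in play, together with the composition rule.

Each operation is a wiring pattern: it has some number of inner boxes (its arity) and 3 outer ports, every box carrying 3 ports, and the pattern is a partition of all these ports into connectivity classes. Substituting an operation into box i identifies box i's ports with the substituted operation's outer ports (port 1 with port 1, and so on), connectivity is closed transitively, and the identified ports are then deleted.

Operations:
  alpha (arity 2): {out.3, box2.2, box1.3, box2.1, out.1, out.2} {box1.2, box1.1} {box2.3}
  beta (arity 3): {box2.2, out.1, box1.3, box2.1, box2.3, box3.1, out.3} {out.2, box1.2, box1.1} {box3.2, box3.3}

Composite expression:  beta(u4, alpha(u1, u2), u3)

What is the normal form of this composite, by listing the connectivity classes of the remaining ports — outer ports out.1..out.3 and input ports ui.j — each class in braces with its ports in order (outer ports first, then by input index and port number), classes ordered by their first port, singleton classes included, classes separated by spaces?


{out.1, out.3, u1.3, u2.1, u2.2, u3.1, u4.3} {out.2, u4.1, u4.2} {u1.1, u1.2} {u2.3} {u3.2, u3.3}

Two ports join when wires chain via beta-identified ports.
through alpha, on inputs (u1, u2): {out.1, out.2, out.3, u1.3, u2.1, u2.2} {u1.1, u1.2} {u2.3} (out.j = stage outer ports)
through beta, on inputs (u4, u1, u2, u3): {out.1, out.3, u1.3, u2.1, u2.2, u3.1, u4.3} {out.2, u4.1, u4.2} {u1.1, u1.2} {u2.3} {u3.2, u3.3} (out.j = stage outer ports)


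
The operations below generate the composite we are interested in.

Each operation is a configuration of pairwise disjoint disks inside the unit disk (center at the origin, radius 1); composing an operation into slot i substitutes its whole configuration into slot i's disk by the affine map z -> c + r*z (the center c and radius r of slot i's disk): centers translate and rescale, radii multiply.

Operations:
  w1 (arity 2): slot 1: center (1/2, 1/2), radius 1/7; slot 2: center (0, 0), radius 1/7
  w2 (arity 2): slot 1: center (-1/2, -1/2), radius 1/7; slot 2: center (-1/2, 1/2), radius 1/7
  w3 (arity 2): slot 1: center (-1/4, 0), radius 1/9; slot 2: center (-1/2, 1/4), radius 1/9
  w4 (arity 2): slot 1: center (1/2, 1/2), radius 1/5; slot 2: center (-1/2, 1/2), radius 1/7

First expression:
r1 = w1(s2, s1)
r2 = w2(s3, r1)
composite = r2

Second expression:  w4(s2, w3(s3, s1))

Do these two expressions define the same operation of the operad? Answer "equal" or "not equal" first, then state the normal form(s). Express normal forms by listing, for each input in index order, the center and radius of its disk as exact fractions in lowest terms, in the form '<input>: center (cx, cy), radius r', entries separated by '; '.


not equal: they reduce to s1: center (-1/2, 1/2), radius 1/49; s2: center (-3/7, 4/7), radius 1/49; s3: center (-1/2, -1/2), radius 1/7 and s1: center (-4/7, 15/28), radius 1/63; s2: center (1/2, 1/2), radius 1/5; s3: center (-15/28, 1/2), radius 1/63


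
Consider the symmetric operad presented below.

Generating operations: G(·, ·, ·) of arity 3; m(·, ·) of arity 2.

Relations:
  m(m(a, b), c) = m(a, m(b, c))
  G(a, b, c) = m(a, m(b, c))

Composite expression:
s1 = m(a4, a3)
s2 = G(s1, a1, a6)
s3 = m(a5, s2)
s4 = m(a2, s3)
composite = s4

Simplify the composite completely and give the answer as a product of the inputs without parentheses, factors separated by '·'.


a2 · a5 · a4 · a3 · a1 · a6

All parenthesizations of m agree; list the a-inputs left to right.
m(a4, a3) linearizes to a4 · a3
G(m(a4, a3), a1, a6) linearizes to a4 · a3 · a1 · a6
m(a5, G(m(a4, a3), a1, a6)) linearizes to a5 · a4 · a3 · a1 · a6
m(a2, m(a5, G(m(a4, a3), a1, a6))) linearizes to a2 · a5 · a4 · a3 · a1 · a6


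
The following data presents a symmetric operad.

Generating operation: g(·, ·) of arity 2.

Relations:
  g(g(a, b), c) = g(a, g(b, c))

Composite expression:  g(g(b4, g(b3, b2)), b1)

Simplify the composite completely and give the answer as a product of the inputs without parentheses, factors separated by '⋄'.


b4 ⋄ b3 ⋄ b2 ⋄ b1


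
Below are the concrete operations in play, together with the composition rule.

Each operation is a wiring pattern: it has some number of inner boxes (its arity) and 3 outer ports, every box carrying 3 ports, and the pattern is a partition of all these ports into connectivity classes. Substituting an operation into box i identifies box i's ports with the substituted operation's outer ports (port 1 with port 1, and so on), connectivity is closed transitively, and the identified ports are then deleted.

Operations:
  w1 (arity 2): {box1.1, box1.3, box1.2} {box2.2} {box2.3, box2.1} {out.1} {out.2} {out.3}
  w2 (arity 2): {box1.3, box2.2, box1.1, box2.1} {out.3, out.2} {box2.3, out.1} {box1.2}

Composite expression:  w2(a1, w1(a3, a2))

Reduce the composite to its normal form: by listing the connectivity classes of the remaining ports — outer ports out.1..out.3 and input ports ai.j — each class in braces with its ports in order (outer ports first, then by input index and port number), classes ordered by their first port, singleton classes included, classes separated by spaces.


{out.1} {out.2, out.3} {a1.1, a1.3} {a1.2} {a2.1, a2.3} {a2.2} {a3.1, a3.2, a3.3}


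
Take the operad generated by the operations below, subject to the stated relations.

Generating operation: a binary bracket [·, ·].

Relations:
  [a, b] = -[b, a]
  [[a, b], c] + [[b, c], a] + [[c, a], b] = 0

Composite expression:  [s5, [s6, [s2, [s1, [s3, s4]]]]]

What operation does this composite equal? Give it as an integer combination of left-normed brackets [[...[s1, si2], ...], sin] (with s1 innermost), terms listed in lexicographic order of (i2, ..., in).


-[[[[[s1, s3], s4], s2], s6], s5] + [[[[[s1, s4], s3], s2], s6], s5]

Expand each bracket as ab - ba; the s1-initial words give the coefficients.
Composite bracket: [s5, [s6, [s2, [s1, [s3, s4]]]]]
Each bracket splits as ab - ba, giving 32 signed words (2^5 = 32).
Coefficients come from the s1-initial words:
  s1s3s4s2s6s5 (sign -1) contributes -[[[[[s1, s3], s4], s2], s6], s5]
  s1s4s3s2s6s5 (sign +1) contributes +[[[[[s1, s4], s3], s2], s6], s5]


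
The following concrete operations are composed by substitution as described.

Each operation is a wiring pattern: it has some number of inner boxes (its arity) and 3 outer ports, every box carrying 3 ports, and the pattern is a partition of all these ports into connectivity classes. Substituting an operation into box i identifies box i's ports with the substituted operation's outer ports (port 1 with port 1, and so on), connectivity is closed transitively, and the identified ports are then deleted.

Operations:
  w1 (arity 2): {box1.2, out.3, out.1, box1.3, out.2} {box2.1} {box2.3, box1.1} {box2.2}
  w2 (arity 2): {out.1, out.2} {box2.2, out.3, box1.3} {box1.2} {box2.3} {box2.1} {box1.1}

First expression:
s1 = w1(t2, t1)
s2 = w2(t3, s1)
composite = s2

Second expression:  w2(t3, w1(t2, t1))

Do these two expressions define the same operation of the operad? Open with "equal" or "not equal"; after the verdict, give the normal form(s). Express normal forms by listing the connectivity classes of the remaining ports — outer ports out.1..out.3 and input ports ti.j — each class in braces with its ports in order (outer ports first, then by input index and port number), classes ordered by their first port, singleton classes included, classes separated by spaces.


equal — both sides give {out.1, out.2} {out.3, t2.2, t2.3, t3.3} {t1.1} {t1.2} {t1.3, t2.1} {t3.1} {t3.2}

In normal form, the first expression is {out.1, out.2} {out.3, t2.2, t2.3, t3.3} {t1.1} {t1.2} {t1.3, t2.1} {t3.1} {t3.2}
In normal form, the second expression is {out.1, out.2} {out.3, t2.2, t2.3, t3.3} {t1.1} {t1.2} {t1.3, t2.1} {t3.1} {t3.2}
Same normal form: equal.


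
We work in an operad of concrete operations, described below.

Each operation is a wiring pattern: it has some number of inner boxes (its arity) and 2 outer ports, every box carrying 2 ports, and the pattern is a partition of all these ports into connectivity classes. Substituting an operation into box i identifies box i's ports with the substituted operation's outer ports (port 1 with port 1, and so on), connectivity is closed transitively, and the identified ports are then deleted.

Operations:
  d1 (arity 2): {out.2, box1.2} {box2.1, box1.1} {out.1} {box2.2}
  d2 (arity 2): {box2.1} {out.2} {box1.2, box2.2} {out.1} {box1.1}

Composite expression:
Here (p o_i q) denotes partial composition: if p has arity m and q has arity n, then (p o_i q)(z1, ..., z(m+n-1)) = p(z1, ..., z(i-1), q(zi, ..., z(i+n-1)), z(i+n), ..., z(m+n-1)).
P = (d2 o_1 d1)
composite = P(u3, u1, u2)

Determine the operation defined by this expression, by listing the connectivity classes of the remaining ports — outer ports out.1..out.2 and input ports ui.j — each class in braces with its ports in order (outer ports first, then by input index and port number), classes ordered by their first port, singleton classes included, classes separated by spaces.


{out.1} {out.2} {u1.1, u3.1} {u1.2} {u2.1} {u2.2, u3.2}


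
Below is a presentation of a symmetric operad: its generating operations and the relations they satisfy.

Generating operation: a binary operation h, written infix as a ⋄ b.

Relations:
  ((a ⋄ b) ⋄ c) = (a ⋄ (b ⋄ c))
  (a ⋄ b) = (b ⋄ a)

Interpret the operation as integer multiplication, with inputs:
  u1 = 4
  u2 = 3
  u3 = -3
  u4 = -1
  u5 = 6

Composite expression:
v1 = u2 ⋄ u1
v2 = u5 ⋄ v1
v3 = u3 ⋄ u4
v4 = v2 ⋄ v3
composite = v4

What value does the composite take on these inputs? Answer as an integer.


(u2 ⋄ u1) = 12
(u5 ⋄ (u2 ⋄ u1)) = 72
(u3 ⋄ u4) = 3
((u5 ⋄ (u2 ⋄ u1)) ⋄ (u3 ⋄ u4)) = 216

216


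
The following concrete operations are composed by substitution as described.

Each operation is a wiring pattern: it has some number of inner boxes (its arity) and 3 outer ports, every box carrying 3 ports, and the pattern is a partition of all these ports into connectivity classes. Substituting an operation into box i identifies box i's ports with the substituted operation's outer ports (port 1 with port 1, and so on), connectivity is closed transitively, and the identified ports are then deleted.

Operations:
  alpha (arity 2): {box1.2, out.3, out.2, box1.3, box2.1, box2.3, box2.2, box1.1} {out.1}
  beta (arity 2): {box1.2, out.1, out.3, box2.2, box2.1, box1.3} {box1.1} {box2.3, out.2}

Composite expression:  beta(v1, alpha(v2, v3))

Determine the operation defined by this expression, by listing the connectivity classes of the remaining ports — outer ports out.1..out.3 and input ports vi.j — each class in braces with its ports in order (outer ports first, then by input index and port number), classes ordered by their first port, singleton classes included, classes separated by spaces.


{out.1, out.2, out.3, v1.2, v1.3, v2.1, v2.2, v2.3, v3.1, v3.2, v3.3} {v1.1}

Reachability decides: close wires over beta-identified ports.
the subtree at alpha composes to {out.1} {out.2, out.3, v2.1, v2.2, v2.3, v3.1, v3.2, v3.3} on (v2, v3); out.j = own outer ports
the subtree at beta composes to {out.1, out.2, out.3, v1.2, v1.3, v2.1, v2.2, v2.3, v3.1, v3.2, v3.3} {v1.1} on (v1, v2, v3); out.j = own outer ports


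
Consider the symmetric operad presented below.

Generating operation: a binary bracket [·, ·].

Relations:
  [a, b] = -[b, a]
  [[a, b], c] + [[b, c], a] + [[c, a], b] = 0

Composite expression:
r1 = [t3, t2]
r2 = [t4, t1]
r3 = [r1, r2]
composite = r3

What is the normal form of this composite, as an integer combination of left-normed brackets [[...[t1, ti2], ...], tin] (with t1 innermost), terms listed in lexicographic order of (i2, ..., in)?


-[[[t1, t4], t2], t3] + [[[t1, t4], t3], t2]

Antisymmetry and Jacobi reduce to t1-anchored left-normed brackets.
Composite bracket: [[t3, t2], [t4, t1]]
Expanding via [a, b] = ab - ba: 8 signed words (2^3 = 8).
Words beginning with t1 determine it all:
  the word t1t4t2t3 carries sign -1 and contributes -[[[t1, t4], t2], t3]
  the word t1t4t3t2 carries sign +1 and contributes +[[[t1, t4], t3], t2]


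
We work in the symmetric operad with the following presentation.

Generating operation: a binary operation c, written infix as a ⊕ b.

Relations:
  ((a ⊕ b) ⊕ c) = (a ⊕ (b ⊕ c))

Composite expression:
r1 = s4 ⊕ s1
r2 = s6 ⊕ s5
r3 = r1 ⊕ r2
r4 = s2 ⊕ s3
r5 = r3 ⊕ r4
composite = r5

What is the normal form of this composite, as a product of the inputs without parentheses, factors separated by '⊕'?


Every regrouping of c is equal, so read the s-inputs in written order.
(s4 ⊕ s1) collapses to s4 ⊕ s1
(s6 ⊕ s5) collapses to s6 ⊕ s5
((s4 ⊕ s1) ⊕ (s6 ⊕ s5)) collapses to s4 ⊕ s1 ⊕ s6 ⊕ s5
(s2 ⊕ s3) collapses to s2 ⊕ s3
(((s4 ⊕ s1) ⊕ (s6 ⊕ s5)) ⊕ (s2 ⊕ s3)) collapses to s4 ⊕ s1 ⊕ s6 ⊕ s5 ⊕ s2 ⊕ s3

s4 ⊕ s1 ⊕ s6 ⊕ s5 ⊕ s2 ⊕ s3


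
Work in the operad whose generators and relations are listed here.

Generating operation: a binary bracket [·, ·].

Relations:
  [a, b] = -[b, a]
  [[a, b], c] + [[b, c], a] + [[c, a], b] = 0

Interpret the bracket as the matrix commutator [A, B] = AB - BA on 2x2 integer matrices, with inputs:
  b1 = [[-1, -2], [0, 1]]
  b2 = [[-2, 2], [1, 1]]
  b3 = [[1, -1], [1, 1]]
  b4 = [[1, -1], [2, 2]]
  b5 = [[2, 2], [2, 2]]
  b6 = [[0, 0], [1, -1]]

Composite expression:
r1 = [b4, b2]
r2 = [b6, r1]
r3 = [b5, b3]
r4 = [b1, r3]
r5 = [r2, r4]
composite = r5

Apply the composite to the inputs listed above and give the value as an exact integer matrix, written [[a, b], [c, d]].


[[80, 160], [0, -80]]

[b4, b2] = [[-5, -5], [-5, 5]]
[b6, [b4, b2]] = [[5, -5], [-5, -5]]
[b5, b3] = [[4, 0], [0, -4]]
[b1, [b5, b3]] = [[0, 16], [0, 0]]
[[b6, [b4, b2]], [b1, [b5, b3]]] = [[80, 160], [0, -80]]


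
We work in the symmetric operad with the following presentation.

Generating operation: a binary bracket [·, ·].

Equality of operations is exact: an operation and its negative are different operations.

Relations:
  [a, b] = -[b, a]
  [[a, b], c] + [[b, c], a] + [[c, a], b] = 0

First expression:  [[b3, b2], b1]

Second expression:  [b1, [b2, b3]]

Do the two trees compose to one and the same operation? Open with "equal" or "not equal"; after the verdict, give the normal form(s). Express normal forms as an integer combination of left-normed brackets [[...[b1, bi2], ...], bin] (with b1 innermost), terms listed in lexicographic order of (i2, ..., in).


Normal form of the first expression: [[b1, b2], b3] - [[b1, b3], b2]
Normal form of the second expression: [[b1, b2], b3] - [[b1, b3], b2]
The normal forms match — equal.

equal: each reduces to [[b1, b2], b3] - [[b1, b3], b2]


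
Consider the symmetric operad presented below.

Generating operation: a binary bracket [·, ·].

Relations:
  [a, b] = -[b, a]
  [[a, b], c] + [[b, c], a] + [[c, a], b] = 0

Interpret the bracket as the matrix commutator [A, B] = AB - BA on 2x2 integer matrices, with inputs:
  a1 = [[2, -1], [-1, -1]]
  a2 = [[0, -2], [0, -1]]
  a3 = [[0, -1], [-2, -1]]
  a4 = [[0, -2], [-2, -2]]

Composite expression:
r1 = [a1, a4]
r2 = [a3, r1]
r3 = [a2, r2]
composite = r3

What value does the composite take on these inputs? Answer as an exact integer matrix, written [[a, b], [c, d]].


[[8, -52], [4, -8]]

[a1, a4] = [[0, -4], [4, 0]]
[a3, [a1, a4]] = [[-12, -4], [-4, 12]]
[a2, [a3, [a1, a4]]] = [[8, -52], [4, -8]]


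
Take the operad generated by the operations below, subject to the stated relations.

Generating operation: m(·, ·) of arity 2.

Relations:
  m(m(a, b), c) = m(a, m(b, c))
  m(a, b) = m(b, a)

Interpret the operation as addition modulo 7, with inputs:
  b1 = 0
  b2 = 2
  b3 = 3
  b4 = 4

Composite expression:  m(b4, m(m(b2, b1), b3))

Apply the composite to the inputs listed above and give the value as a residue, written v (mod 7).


2 (mod 7)

m(b2, b1) = 2
m(m(b2, b1), b3) = 5
m(b4, m(m(b2, b1), b3)) = 2


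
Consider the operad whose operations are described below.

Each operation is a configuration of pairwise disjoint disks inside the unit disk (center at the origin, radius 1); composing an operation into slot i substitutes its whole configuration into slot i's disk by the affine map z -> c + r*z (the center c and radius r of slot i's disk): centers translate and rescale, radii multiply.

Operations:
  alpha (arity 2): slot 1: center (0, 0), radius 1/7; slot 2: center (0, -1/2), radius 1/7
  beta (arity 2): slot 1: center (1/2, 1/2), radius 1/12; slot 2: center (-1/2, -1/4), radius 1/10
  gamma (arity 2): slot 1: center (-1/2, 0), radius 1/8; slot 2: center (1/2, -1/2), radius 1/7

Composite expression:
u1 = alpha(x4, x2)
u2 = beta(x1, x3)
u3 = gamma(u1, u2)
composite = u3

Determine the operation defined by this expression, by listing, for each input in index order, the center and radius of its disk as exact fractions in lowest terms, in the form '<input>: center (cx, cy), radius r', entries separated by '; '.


x1: center (4/7, -3/7), radius 1/84; x2: center (-1/2, -1/16), radius 1/56; x3: center (3/7, -15/28), radius 1/70; x4: center (-1/2, 0), radius 1/56


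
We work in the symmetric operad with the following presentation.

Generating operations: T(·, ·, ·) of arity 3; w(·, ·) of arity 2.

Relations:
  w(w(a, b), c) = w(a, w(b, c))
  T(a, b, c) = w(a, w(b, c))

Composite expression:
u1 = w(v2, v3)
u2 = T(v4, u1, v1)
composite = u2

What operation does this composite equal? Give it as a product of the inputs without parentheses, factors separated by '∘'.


v4 ∘ v2 ∘ v3 ∘ v1

Associativity of T dissolves the nesting; only the v-input order survives.
w(v2, v3) reduces to v2 ∘ v3
T(v4, w(v2, v3), v1) reduces to v4 ∘ v2 ∘ v3 ∘ v1


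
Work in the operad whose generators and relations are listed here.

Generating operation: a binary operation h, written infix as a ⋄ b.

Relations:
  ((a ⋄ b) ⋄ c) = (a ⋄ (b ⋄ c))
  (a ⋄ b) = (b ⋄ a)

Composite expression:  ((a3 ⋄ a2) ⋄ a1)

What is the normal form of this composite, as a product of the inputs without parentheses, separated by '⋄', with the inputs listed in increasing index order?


Key point: h commutes, so take the a-inputs in any fixed order.
(a3 ⋄ a2) flattens to a3 ⋄ a2
((a3 ⋄ a2) ⋄ a1) flattens to a3 ⋄ a2 ⋄ a1
putting the inputs in ascending order: a1 ⋄ a2 ⋄ a3

a1 ⋄ a2 ⋄ a3


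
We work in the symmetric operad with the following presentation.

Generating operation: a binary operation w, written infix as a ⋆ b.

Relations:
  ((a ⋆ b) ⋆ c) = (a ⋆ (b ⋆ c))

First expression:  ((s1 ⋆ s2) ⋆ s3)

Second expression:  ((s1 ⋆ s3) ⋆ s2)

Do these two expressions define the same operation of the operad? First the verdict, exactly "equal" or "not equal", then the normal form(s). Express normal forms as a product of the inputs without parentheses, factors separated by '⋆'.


Reducing the first expression gives s1 ⋆ s2 ⋆ s3
Reducing the second expression gives s1 ⋆ s3 ⋆ s2
No match — not equal.

not equal: they reduce to s1 ⋆ s2 ⋆ s3 and s1 ⋆ s3 ⋆ s2


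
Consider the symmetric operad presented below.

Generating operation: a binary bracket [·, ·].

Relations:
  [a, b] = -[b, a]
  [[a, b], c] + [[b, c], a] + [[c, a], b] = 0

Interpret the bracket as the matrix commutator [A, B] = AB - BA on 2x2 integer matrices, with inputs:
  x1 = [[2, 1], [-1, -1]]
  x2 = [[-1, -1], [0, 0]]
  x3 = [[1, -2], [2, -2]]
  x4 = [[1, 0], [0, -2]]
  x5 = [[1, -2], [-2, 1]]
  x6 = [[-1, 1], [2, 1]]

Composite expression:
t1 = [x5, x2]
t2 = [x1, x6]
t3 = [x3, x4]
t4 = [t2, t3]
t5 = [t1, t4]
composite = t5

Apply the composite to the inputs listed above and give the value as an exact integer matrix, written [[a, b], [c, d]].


[[0, 72], [72, 0]]

[x5, x2] = [[-2, -2], [2, 2]]
[x1, x6] = [[3, 5], [-4, -3]]
[x3, x4] = [[0, 6], [6, 0]]
[[x1, x6], [x3, x4]] = [[54, 36], [-36, -54]]
[[x5, x2], [[x1, x6], [x3, x4]]] = [[0, 72], [72, 0]]


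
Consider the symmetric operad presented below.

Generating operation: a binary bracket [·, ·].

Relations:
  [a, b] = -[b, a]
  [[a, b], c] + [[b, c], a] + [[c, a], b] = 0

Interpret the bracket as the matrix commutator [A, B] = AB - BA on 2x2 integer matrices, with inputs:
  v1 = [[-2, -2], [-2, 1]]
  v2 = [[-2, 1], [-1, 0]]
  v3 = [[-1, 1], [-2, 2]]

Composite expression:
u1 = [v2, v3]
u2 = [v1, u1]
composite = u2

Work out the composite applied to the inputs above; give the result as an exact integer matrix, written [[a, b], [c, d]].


[v2, v3] = [[-1, 1], [-1, 1]]
[v1, [v2, v3]] = [[4, -7], [1, -4]]

[[4, -7], [1, -4]]


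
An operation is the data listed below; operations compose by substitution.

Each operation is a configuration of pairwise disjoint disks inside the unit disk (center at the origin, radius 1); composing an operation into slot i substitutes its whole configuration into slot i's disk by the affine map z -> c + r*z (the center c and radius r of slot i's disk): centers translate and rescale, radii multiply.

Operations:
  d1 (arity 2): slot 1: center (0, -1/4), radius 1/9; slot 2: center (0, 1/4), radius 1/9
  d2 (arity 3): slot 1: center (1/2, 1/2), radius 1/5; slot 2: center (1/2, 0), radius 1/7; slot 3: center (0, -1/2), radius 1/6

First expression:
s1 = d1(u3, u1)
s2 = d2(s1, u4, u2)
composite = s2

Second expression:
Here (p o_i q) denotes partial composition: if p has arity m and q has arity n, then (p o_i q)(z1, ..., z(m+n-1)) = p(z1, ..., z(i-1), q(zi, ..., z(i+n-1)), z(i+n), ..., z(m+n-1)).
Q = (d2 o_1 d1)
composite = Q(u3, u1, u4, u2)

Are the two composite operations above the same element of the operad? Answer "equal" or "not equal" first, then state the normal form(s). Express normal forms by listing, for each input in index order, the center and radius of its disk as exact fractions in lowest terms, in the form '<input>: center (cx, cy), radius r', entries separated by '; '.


equal; the common form is u1: center (1/2, 11/20), radius 1/45; u2: center (0, -1/2), radius 1/6; u3: center (1/2, 9/20), radius 1/45; u4: center (1/2, 0), radius 1/7

The first composite normalizes to u1: center (1/2, 11/20), radius 1/45; u2: center (0, -1/2), radius 1/6; u3: center (1/2, 9/20), radius 1/45; u4: center (1/2, 0), radius 1/7
The second composite normalizes to u1: center (1/2, 11/20), radius 1/45; u2: center (0, -1/2), radius 1/6; u3: center (1/2, 9/20), radius 1/45; u4: center (1/2, 0), radius 1/7
One common form — equal.
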